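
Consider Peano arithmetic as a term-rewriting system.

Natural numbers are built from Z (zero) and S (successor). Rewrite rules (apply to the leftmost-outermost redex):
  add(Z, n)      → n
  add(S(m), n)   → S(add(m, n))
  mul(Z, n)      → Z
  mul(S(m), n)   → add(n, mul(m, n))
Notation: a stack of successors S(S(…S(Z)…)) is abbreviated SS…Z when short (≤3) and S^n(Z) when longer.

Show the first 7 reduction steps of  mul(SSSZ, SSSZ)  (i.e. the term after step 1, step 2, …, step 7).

  start: mul(SSSZ, SSSZ)
  step 1: add(SSSZ, mul(SSZ, SSSZ))
  step 2: S(add(SSZ, mul(SSZ, SSSZ)))
  step 3: S(S(add(SZ, mul(SSZ, SSSZ))))
  step 4: S(S(S(add(Z, mul(SSZ, SSSZ)))))
  step 5: S(S(S(mul(SSZ, SSSZ))))
  step 6: S(S(S(add(SSSZ, mul(SZ, SSSZ)))))
  step 7: S(S(S(S(add(SSZ, mul(SZ, SSSZ))))))

Answer: after 7 steps: S(S(S(S(add(SSZ, mul(SZ, SSSZ))))))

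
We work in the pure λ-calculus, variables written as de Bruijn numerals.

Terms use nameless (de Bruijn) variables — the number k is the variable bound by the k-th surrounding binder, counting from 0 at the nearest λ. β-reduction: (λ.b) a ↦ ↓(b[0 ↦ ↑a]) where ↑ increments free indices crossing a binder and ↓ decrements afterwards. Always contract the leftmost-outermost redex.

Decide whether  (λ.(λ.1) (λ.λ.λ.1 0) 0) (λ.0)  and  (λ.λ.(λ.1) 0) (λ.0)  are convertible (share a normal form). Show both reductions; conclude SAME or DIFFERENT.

Answer: SAME — A ⇓ λ.0, B ⇓ λ.0

Working:
Term A:
  start: (λ.(λ.1) (λ.λ.λ.1 0) 0) (λ.0)
  step 1: (λ.λ.0) (λ.λ.λ.1 0) (λ.0)
  step 2: (λ.0) (λ.0)
  step 3: λ.0

Term B:
  start: (λ.λ.(λ.1) 0) (λ.0)
  step 1: λ.(λ.1) 0
  step 2: λ.0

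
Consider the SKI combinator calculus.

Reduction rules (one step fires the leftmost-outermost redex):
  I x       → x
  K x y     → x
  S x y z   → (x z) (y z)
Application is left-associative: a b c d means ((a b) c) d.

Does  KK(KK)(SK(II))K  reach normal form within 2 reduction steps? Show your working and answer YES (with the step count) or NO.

  start: KK(KK)(SK(II))K
  →1  K(SK(II))K
  →2  SK(II)

Answer: NO — after 2 steps the term is SK(II), not yet normal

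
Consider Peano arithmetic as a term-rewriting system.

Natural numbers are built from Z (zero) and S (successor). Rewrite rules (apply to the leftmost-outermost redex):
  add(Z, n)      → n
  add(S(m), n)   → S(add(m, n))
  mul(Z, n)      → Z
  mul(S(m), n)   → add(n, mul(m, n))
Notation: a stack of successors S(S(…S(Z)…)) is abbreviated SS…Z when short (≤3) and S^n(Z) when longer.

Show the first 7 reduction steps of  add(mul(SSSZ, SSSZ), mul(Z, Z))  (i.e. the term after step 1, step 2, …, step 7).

  start: add(mul(SSSZ, SSSZ), mul(Z, Z))
  step 1: add(add(SSSZ, mul(SSZ, SSSZ)), mul(Z, Z))
  step 2: add(S(add(SSZ, mul(SSZ, SSSZ))), mul(Z, Z))
  step 3: S(add(add(SSZ, mul(SSZ, SSSZ)), mul(Z, Z)))
  step 4: S(add(S(add(SZ, mul(SSZ, SSSZ))), mul(Z, Z)))
  step 5: S(S(add(add(SZ, mul(SSZ, SSSZ)), mul(Z, Z))))
  step 6: S(S(add(S(add(Z, mul(SSZ, SSSZ))), mul(Z, Z))))
  step 7: S(S(S(add(add(Z, mul(SSZ, SSSZ)), mul(Z, Z)))))

Answer: after 7 steps: S(S(S(add(add(Z, mul(SSZ, SSSZ)), mul(Z, Z)))))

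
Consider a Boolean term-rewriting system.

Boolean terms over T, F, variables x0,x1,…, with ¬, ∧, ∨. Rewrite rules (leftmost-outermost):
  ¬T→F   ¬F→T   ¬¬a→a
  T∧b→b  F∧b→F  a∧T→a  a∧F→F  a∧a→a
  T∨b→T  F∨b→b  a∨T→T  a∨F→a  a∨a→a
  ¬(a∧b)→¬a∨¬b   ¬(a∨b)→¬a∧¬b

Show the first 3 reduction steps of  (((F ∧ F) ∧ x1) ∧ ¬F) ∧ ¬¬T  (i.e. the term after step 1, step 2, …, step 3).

Answer: after 3 steps: F ∧ ¬¬T

Derivation:
  start: (((F ∧ F) ∧ x1) ∧ ¬F) ∧ ¬¬T
  step 1: ((F ∧ x1) ∧ ¬F) ∧ ¬¬T
  step 2: (F ∧ ¬F) ∧ ¬¬T
  step 3: F ∧ ¬¬T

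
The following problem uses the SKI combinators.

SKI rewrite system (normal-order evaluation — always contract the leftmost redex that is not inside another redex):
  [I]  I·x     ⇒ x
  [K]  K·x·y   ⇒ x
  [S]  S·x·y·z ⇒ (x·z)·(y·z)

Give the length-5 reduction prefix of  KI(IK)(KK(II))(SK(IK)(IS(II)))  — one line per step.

Answer: after 5 steps: K(IS(II))

Reduction:
  start: KI(IK)(KK(II))(SK(IK)(IS(II)))
  →1  I(KK(II))(SK(IK)(IS(II)))
  →2  KK(II)(SK(IK)(IS(II)))
  →3  K(SK(IK)(IS(II)))
  →4  K(K(IS(II))(IK(IS(II))))
  →5  K(IS(II))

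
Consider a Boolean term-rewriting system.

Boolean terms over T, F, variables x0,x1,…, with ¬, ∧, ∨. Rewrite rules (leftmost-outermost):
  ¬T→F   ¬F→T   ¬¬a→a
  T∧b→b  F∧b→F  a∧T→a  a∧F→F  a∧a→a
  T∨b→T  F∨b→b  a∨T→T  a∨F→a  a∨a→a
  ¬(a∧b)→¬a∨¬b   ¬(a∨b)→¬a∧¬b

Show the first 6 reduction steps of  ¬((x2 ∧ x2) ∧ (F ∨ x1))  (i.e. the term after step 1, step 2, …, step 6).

  start: ¬((x2 ∧ x2) ∧ (F ∨ x1))
  →1  ¬(x2 ∧ x2) ∨ ¬(F ∨ x1)
  →2  (¬x2 ∨ ¬x2) ∨ ¬(F ∨ x1)
  →3  ¬x2 ∨ ¬(F ∨ x1)
  →4  ¬x2 ∨ (¬F ∧ ¬x1)
  →5  ¬x2 ∨ (T ∧ ¬x1)
  →6  ¬x2 ∨ ¬x1

Answer: after 6 steps: ¬x2 ∨ ¬x1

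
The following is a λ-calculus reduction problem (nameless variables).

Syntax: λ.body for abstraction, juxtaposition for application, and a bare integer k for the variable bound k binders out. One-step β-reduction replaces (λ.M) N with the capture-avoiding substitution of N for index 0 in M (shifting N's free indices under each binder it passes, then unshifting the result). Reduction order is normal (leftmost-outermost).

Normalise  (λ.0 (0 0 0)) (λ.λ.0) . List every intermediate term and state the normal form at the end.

  start: (λ.0 (0 0 0)) (λ.λ.0)
  [1] (λ.λ.0) ((λ.λ.0) (λ.λ.0) (λ.λ.0))
  [2] λ.0

Answer: normal form = λ.0  (in 2 steps)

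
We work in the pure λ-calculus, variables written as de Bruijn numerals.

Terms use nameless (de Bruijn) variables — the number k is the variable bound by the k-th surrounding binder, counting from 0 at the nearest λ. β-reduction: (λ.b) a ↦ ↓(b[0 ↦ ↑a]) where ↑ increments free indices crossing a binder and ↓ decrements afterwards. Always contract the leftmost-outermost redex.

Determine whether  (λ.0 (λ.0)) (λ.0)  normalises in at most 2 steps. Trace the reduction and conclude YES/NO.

Answer: YES — reaches normal form λ.0 in 2 ≤ 2 steps

Working:
  start: (λ.0 (λ.0)) (λ.0)
  →1  (λ.0) (λ.0)
  →2  λ.0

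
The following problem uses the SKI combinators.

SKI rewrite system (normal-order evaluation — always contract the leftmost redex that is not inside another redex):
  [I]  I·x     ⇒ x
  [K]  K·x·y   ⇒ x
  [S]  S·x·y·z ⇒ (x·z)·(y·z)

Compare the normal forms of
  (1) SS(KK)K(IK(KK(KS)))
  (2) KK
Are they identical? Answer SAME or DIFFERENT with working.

Answer: SAME — A ⇓ KK, B ⇓ KK

Working:
Term A:
  start: SS(KK)K(IK(KK(KS)))
  →1  SK(KKK)(IK(KK(KS)))
  →2  K(IK(KK(KS)))(KKK(IK(KK(KS))))
  →3  IK(KK(KS))
  →4  K(KK(KS))
  →5  KK

Term B:
  start: KK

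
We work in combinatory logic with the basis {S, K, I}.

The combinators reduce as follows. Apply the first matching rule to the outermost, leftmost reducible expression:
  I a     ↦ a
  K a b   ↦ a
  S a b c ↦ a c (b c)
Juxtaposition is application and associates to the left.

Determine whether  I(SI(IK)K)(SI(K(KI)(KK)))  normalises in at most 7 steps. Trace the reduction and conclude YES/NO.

  start: I(SI(IK)K)(SI(K(KI)(KK)))
  [1] SI(IK)K(SI(K(KI)(KK)))
  [2] IK(IKK)(SI(K(KI)(KK)))
  [3] K(IKK)(SI(K(KI)(KK)))
  [4] IKK
  [5] KK

Answer: YES — reaches normal form KK in 5 ≤ 7 steps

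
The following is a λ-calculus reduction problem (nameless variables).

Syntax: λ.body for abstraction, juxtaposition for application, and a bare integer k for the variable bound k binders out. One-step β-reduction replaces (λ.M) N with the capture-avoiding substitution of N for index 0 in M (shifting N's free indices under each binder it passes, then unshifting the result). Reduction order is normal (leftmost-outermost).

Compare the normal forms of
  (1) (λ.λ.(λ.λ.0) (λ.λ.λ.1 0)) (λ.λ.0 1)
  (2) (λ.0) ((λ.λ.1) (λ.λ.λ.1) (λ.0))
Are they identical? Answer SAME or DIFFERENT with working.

Answer: DIFFERENT — A ⇓ λ.λ.0, B ⇓ λ.λ.λ.1

Reduction:
Term A:
  start: (λ.λ.(λ.λ.0) (λ.λ.λ.1 0)) (λ.λ.0 1)
  →1  λ.(λ.λ.0) (λ.λ.λ.1 0)
  →2  λ.λ.0

Term B:
  start: (λ.0) ((λ.λ.1) (λ.λ.λ.1) (λ.0))
  →1  (λ.λ.1) (λ.λ.λ.1) (λ.0)
  →2  (λ.λ.λ.λ.1) (λ.0)
  →3  λ.λ.λ.1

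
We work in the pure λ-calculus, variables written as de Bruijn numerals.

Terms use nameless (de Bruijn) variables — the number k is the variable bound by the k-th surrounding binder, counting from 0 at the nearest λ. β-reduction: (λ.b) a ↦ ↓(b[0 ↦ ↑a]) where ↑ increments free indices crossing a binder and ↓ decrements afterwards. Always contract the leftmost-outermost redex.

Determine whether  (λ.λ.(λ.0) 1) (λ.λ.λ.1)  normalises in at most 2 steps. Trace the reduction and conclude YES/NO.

Answer: YES — reaches normal form λ.λ.λ.λ.1 in 2 ≤ 2 steps

Reduction:
  start: (λ.λ.(λ.0) 1) (λ.λ.λ.1)
  step 1: λ.(λ.0) (λ.λ.λ.1)
  step 2: λ.λ.λ.λ.1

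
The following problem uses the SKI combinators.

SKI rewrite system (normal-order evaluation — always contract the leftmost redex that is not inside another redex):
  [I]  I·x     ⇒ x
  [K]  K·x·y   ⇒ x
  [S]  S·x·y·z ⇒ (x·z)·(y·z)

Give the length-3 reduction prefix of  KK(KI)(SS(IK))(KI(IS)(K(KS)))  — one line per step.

  start: KK(KI)(SS(IK))(KI(IS)(K(KS)))
  step 1: K(SS(IK))(KI(IS)(K(KS)))
  step 2: SS(IK)
  step 3: SSK

Answer: after 3 steps: SSK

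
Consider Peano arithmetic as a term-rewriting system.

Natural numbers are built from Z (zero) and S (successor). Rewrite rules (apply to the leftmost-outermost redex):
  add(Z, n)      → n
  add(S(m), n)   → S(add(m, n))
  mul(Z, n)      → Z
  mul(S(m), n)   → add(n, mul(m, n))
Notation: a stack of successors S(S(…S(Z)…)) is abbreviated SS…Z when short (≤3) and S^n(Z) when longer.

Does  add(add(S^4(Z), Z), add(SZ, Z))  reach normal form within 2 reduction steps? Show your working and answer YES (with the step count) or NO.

  start: add(add(S^4(Z), Z), add(SZ, Z))
  →1  add(S(add(SSSZ, Z)), add(SZ, Z))
  →2  S(add(add(SSSZ, Z), add(SZ, Z)))

Answer: NO — after 2 steps the term is S(add(add(SSSZ, Z), add(SZ, Z))), not yet normal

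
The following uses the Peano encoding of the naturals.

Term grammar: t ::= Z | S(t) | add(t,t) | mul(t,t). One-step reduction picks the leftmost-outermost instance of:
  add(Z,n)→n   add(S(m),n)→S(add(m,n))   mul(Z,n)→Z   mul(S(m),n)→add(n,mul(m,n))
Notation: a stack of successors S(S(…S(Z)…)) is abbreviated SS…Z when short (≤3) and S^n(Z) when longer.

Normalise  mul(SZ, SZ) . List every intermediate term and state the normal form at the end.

Answer: normal form = SZ  (in 4 steps)

Reduction:
  start: mul(SZ, SZ)
  [1] add(SZ, mul(Z, SZ))
  [2] S(add(Z, mul(Z, SZ)))
  [3] S(mul(Z, SZ))
  [4] SZ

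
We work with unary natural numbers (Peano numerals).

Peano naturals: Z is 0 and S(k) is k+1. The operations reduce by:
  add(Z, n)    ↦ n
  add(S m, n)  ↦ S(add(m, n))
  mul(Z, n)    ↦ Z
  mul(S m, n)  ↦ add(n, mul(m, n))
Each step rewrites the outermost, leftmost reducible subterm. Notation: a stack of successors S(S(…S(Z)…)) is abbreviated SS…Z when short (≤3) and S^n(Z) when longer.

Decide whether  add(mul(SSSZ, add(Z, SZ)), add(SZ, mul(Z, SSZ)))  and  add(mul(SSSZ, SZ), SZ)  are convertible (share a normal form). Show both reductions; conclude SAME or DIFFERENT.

Term A:
  start: add(mul(SSSZ, add(Z, SZ)), add(SZ, mul(Z, SSZ)))
  [1] add(add(add(Z, SZ), mul(SSZ, add(Z, SZ))), add(SZ, mul(Z, SSZ)))
  [2] add(add(SZ, mul(SSZ, add(Z, SZ))), add(SZ, mul(Z, SSZ)))
  [3] add(S(add(Z, mul(SSZ, add(Z, SZ)))), add(SZ, mul(Z, SSZ)))
  [4] S(add(add(Z, mul(SSZ, add(Z, SZ))), add(SZ, mul(Z, SSZ))))
  [5] S(add(mul(SSZ, add(Z, SZ)), add(SZ, mul(Z, SSZ))))
  [6] S(add(add(add(Z, SZ), mul(SZ, add(Z, SZ))), add(SZ, mul(Z, SSZ))))
  [7] S(add(add(SZ, mul(SZ, add(Z, SZ))), add(SZ, mul(Z, SSZ))))
  [8] S(add(S(add(Z, mul(SZ, add(Z, SZ)))), add(SZ, mul(Z, SSZ))))
  [9] S(S(add(add(Z, mul(SZ, add(Z, SZ))), add(SZ, mul(Z, SSZ)))))
  [10] S(S(add(mul(SZ, add(Z, SZ)), add(SZ, mul(Z, SSZ)))))
  [11] S(S(add(add(add(Z, SZ), mul(Z, add(Z, SZ))), add(SZ, mul(Z, SSZ)))))
  [12] S(S(add(add(SZ, mul(Z, add(Z, SZ))), add(SZ, mul(Z, SSZ)))))
  [13] S(S(add(S(add(Z, mul(Z, add(Z, SZ)))), add(SZ, mul(Z, SSZ)))))
  [14] S(S(S(add(add(Z, mul(Z, add(Z, SZ))), add(SZ, mul(Z, SSZ))))))
  [15] S(S(S(add(mul(Z, add(Z, SZ)), add(SZ, mul(Z, SSZ))))))
  [16] S(S(S(add(Z, add(SZ, mul(Z, SSZ))))))
  [17] S(S(S(add(SZ, mul(Z, SSZ)))))
  [18] S(S(S(S(add(Z, mul(Z, SSZ))))))
  [19] S(S(S(S(mul(Z, SSZ)))))
  [20] S^4(Z)

Term B:
  start: add(mul(SSSZ, SZ), SZ)
  [1] add(add(SZ, mul(SSZ, SZ)), SZ)
  [2] add(S(add(Z, mul(SSZ, SZ))), SZ)
  [3] S(add(add(Z, mul(SSZ, SZ)), SZ))
  [4] S(add(mul(SSZ, SZ), SZ))
  [5] S(add(add(SZ, mul(SZ, SZ)), SZ))
  [6] S(add(S(add(Z, mul(SZ, SZ))), SZ))
  [7] S(S(add(add(Z, mul(SZ, SZ)), SZ)))
  [8] S(S(add(mul(SZ, SZ), SZ)))
  [9] S(S(add(add(SZ, mul(Z, SZ)), SZ)))
  [10] S(S(add(S(add(Z, mul(Z, SZ))), SZ)))
  [11] S(S(S(add(add(Z, mul(Z, SZ)), SZ))))
  [12] S(S(S(add(mul(Z, SZ), SZ))))
  [13] S(S(S(add(Z, SZ))))
  [14] S^4(Z)

Answer: SAME — A ⇓ S^4(Z), B ⇓ S^4(Z)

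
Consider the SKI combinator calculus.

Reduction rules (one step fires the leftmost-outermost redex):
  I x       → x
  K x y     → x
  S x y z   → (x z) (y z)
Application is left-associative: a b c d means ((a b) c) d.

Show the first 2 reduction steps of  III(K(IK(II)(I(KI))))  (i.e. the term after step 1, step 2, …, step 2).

Answer: after 2 steps: I(K(IK(II)(I(KI))))

Derivation:
  start: III(K(IK(II)(I(KI))))
  step 1: II(K(IK(II)(I(KI))))
  step 2: I(K(IK(II)(I(KI))))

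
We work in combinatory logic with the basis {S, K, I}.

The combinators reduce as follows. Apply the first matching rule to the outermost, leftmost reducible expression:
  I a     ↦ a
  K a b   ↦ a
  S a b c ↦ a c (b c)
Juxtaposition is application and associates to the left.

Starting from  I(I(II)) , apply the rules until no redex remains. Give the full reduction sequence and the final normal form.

  start: I(I(II))
  [1] I(II)
  [2] II
  [3] I

Answer: normal form = I  (in 3 steps)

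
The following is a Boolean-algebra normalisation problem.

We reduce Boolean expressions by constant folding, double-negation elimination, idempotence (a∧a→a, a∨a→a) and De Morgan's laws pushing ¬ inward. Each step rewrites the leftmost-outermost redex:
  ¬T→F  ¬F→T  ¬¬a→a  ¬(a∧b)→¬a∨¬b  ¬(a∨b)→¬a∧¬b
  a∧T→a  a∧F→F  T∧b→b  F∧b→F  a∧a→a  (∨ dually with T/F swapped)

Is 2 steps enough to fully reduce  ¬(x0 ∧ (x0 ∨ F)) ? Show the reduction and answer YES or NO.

  start: ¬(x0 ∧ (x0 ∨ F))
  [1] ¬x0 ∨ ¬(x0 ∨ F)
  [2] ¬x0 ∨ (¬x0 ∧ ¬F)

Answer: NO — after 2 steps the term is ¬x0 ∨ (¬x0 ∧ ¬F), not yet normal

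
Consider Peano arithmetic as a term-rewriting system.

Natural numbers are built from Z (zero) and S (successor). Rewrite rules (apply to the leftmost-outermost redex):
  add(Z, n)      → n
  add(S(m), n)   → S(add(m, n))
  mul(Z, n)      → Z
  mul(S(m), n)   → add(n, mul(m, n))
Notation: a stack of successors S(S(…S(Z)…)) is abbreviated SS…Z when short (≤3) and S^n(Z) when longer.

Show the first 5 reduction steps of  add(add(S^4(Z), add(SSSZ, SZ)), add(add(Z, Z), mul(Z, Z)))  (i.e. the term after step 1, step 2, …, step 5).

Answer: after 5 steps: S(S(add(S(add(SZ, add(SSSZ, SZ))), add(add(Z, Z), mul(Z, Z)))))

Working:
  start: add(add(S^4(Z), add(SSSZ, SZ)), add(add(Z, Z), mul(Z, Z)))
  →1  add(S(add(SSSZ, add(SSSZ, SZ))), add(add(Z, Z), mul(Z, Z)))
  →2  S(add(add(SSSZ, add(SSSZ, SZ)), add(add(Z, Z), mul(Z, Z))))
  →3  S(add(S(add(SSZ, add(SSSZ, SZ))), add(add(Z, Z), mul(Z, Z))))
  →4  S(S(add(add(SSZ, add(SSSZ, SZ)), add(add(Z, Z), mul(Z, Z)))))
  →5  S(S(add(S(add(SZ, add(SSSZ, SZ))), add(add(Z, Z), mul(Z, Z)))))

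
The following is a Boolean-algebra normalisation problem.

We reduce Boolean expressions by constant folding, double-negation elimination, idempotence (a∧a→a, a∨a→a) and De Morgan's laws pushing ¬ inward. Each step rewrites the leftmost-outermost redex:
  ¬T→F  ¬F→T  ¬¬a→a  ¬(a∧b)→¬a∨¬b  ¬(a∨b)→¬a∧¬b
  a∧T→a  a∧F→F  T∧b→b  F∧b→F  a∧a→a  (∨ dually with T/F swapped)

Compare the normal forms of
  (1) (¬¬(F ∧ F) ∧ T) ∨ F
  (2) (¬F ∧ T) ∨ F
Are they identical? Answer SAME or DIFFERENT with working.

Term A:
  start: (¬¬(F ∧ F) ∧ T) ∨ F
  →1  ¬¬(F ∧ F) ∧ T
  →2  ¬¬(F ∧ F)
  →3  F ∧ F
  →4  F

Term B:
  start: (¬F ∧ T) ∨ F
  →1  ¬F ∧ T
  →2  ¬F
  →3  T

Answer: DIFFERENT — A ⇓ F, B ⇓ T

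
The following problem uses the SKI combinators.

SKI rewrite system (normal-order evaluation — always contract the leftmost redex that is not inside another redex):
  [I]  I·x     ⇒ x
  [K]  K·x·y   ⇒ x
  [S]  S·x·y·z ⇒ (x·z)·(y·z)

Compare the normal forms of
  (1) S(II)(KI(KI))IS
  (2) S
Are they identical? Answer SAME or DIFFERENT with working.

Term A:
  start: S(II)(KI(KI))IS
  →1  III(KI(KI)I)S
  →2  II(KI(KI)I)S
  →3  I(KI(KI)I)S
  →4  KI(KI)IS
  →5  IIS
  →6  IS
  →7  S

Term B:
  start: S

Answer: SAME — A ⇓ S, B ⇓ S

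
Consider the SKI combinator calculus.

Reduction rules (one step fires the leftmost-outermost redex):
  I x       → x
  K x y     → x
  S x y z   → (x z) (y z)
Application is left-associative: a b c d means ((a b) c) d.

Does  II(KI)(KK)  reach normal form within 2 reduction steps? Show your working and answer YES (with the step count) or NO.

Answer: NO — after 2 steps the term is KI(KK), not yet normal

Derivation:
  start: II(KI)(KK)
  step 1: I(KI)(KK)
  step 2: KI(KK)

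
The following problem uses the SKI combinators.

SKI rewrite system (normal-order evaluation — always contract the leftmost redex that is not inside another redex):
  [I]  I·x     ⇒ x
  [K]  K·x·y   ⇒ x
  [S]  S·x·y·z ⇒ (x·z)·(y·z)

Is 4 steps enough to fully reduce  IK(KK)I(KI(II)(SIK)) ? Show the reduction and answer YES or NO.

Answer: YES — reaches normal form K in 3 ≤ 4 steps

Reduction:
  start: IK(KK)I(KI(II)(SIK))
  →1  K(KK)I(KI(II)(SIK))
  →2  KK(KI(II)(SIK))
  →3  K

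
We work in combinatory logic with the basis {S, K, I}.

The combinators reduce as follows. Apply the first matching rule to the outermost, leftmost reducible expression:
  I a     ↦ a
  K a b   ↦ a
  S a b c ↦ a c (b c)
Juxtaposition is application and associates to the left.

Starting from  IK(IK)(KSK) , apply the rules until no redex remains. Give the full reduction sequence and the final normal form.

  start: IK(IK)(KSK)
  →1  K(IK)(KSK)
  →2  IK
  →3  K

Answer: normal form = K  (in 3 steps)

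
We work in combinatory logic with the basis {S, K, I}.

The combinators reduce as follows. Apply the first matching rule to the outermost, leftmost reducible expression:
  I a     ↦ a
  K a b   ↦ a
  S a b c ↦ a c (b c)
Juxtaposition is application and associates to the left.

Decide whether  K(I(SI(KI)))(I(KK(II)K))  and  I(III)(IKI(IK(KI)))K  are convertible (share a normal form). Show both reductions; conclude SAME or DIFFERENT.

Term A:
  start: K(I(SI(KI)))(I(KK(II)K))
  step 1: I(SI(KI))
  step 2: SI(KI)

Term B:
  start: I(III)(IKI(IK(KI)))K
  step 1: III(IKI(IK(KI)))K
  step 2: II(IKI(IK(KI)))K
  step 3: I(IKI(IK(KI)))K
  step 4: IKI(IK(KI))K
  step 5: KI(IK(KI))K
  step 6: IK
  step 7: K

Answer: DIFFERENT — A ⇓ SI(KI), B ⇓ K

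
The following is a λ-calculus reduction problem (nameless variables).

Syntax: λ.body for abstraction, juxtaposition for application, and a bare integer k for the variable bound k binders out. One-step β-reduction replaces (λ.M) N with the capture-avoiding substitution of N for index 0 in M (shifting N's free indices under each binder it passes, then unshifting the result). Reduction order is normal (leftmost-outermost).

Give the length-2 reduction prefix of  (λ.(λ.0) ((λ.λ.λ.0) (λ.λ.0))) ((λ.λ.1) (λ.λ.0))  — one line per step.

Answer: after 2 steps: (λ.λ.λ.0) (λ.λ.0)

Derivation:
  start: (λ.(λ.0) ((λ.λ.λ.0) (λ.λ.0))) ((λ.λ.1) (λ.λ.0))
  →1  (λ.0) ((λ.λ.λ.0) (λ.λ.0))
  →2  (λ.λ.λ.0) (λ.λ.0)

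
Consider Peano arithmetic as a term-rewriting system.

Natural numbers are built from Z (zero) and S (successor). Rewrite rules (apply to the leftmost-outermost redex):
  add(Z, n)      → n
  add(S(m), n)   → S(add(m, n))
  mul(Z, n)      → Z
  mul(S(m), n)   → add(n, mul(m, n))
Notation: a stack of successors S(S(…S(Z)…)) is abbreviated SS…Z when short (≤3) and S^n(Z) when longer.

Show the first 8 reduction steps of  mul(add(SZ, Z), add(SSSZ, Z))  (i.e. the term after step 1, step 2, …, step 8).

Answer: after 8 steps: S(S(S(add(add(Z, Z), mul(add(Z, Z), add(SSSZ, Z))))))

Derivation:
  start: mul(add(SZ, Z), add(SSSZ, Z))
  step 1: mul(S(add(Z, Z)), add(SSSZ, Z))
  step 2: add(add(SSSZ, Z), mul(add(Z, Z), add(SSSZ, Z)))
  step 3: add(S(add(SSZ, Z)), mul(add(Z, Z), add(SSSZ, Z)))
  step 4: S(add(add(SSZ, Z), mul(add(Z, Z), add(SSSZ, Z))))
  step 5: S(add(S(add(SZ, Z)), mul(add(Z, Z), add(SSSZ, Z))))
  step 6: S(S(add(add(SZ, Z), mul(add(Z, Z), add(SSSZ, Z)))))
  step 7: S(S(add(S(add(Z, Z)), mul(add(Z, Z), add(SSSZ, Z)))))
  step 8: S(S(S(add(add(Z, Z), mul(add(Z, Z), add(SSSZ, Z))))))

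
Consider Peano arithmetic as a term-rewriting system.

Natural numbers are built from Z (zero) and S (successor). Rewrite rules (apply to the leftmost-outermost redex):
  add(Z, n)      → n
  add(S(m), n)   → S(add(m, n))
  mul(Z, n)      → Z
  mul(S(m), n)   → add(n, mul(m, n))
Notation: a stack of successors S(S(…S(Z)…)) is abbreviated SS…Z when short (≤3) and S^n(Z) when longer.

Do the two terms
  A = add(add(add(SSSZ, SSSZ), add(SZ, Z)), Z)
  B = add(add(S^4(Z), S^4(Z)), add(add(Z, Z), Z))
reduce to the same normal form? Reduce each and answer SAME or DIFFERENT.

Term A:
  start: add(add(add(SSSZ, SSSZ), add(SZ, Z)), Z)
  →1  add(add(S(add(SSZ, SSSZ)), add(SZ, Z)), Z)
  →2  add(S(add(add(SSZ, SSSZ), add(SZ, Z))), Z)
  →3  S(add(add(add(SSZ, SSSZ), add(SZ, Z)), Z))
  →4  S(add(add(S(add(SZ, SSSZ)), add(SZ, Z)), Z))
  →5  S(add(S(add(add(SZ, SSSZ), add(SZ, Z))), Z))
  →6  S(S(add(add(add(SZ, SSSZ), add(SZ, Z)), Z)))
  →7  S(S(add(add(S(add(Z, SSSZ)), add(SZ, Z)), Z)))
  →8  S(S(add(S(add(add(Z, SSSZ), add(SZ, Z))), Z)))
  →9  S(S(S(add(add(add(Z, SSSZ), add(SZ, Z)), Z))))
  →10  S(S(S(add(add(SSSZ, add(SZ, Z)), Z))))
  →11  S(S(S(add(S(add(SSZ, add(SZ, Z))), Z))))
  →12  S(S(S(S(add(add(SSZ, add(SZ, Z)), Z)))))
  →13  S(S(S(S(add(S(add(SZ, add(SZ, Z))), Z)))))
  →14  S(S(S(S(S(add(add(SZ, add(SZ, Z)), Z))))))
  →15  S(S(S(S(S(add(S(add(Z, add(SZ, Z))), Z))))))
  →16  S(S(S(S(S(S(add(add(Z, add(SZ, Z)), Z)))))))
  →17  S(S(S(S(S(S(add(add(SZ, Z), Z)))))))
  →18  S(S(S(S(S(S(add(S(add(Z, Z)), Z)))))))
  →19  S(S(S(S(S(S(S(add(add(Z, Z), Z))))))))
  →20  S(S(S(S(S(S(S(add(Z, Z))))))))
  →21  S^7(Z)

Term B:
  start: add(add(S^4(Z), S^4(Z)), add(add(Z, Z), Z))
  →1  add(S(add(SSSZ, S^4(Z))), add(add(Z, Z), Z))
  →2  S(add(add(SSSZ, S^4(Z)), add(add(Z, Z), Z)))
  →3  S(add(S(add(SSZ, S^4(Z))), add(add(Z, Z), Z)))
  →4  S(S(add(add(SSZ, S^4(Z)), add(add(Z, Z), Z))))
  →5  S(S(add(S(add(SZ, S^4(Z))), add(add(Z, Z), Z))))
  →6  S(S(S(add(add(SZ, S^4(Z)), add(add(Z, Z), Z)))))
  →7  S(S(S(add(S(add(Z, S^4(Z))), add(add(Z, Z), Z)))))
  →8  S(S(S(S(add(add(Z, S^4(Z)), add(add(Z, Z), Z))))))
  →9  S(S(S(S(add(S^4(Z), add(add(Z, Z), Z))))))
  →10  S(S(S(S(S(add(SSSZ, add(add(Z, Z), Z)))))))
  →11  S(S(S(S(S(S(add(SSZ, add(add(Z, Z), Z))))))))
  →12  S(S(S(S(S(S(S(add(SZ, add(add(Z, Z), Z)))))))))
  →13  S(S(S(S(S(S(S(S(add(Z, add(add(Z, Z), Z))))))))))
  →14  S(S(S(S(S(S(S(S(add(add(Z, Z), Z)))))))))
  →15  S(S(S(S(S(S(S(S(add(Z, Z)))))))))
  →16  S^8(Z)

Answer: DIFFERENT — A ⇓ S^7(Z), B ⇓ S^8(Z)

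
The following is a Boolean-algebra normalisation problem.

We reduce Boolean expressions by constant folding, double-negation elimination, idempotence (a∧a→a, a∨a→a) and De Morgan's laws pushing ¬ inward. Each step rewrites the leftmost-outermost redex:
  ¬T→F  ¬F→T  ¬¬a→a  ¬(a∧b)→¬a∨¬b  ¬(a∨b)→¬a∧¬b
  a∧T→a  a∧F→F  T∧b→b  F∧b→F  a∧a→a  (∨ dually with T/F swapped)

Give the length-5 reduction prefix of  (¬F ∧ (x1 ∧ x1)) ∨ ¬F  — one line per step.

  start: (¬F ∧ (x1 ∧ x1)) ∨ ¬F
  →1  (T ∧ (x1 ∧ x1)) ∨ ¬F
  →2  (x1 ∧ x1) ∨ ¬F
  →3  x1 ∨ ¬F
  →4  x1 ∨ T
  →5  T

Answer: after 5 steps: T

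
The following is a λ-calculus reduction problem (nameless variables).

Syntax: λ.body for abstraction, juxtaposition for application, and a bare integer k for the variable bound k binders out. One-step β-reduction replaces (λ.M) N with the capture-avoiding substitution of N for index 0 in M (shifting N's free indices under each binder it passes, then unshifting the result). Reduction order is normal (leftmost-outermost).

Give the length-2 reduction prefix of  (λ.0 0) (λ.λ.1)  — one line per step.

  start: (λ.0 0) (λ.λ.1)
  step 1: (λ.λ.1) (λ.λ.1)
  step 2: λ.λ.λ.1

Answer: after 2 steps: λ.λ.λ.1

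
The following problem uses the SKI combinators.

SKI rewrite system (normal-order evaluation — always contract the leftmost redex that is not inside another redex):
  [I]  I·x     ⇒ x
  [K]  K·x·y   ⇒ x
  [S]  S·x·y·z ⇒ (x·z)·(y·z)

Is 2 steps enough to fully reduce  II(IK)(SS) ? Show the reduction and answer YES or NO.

Answer: NO — after 2 steps the term is IK(SS), not yet normal

Working:
  start: II(IK)(SS)
  [1] I(IK)(SS)
  [2] IK(SS)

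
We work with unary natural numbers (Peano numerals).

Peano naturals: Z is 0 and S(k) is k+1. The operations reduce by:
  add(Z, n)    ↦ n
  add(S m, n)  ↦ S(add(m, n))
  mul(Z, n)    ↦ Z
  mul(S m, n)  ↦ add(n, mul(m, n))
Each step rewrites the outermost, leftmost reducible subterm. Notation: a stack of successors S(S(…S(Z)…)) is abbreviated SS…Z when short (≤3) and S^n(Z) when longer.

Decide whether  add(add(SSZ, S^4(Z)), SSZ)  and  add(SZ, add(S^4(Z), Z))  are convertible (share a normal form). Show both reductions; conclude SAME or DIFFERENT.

Term A:
  start: add(add(SSZ, S^4(Z)), SSZ)
  →1  add(S(add(SZ, S^4(Z))), SSZ)
  →2  S(add(add(SZ, S^4(Z)), SSZ))
  →3  S(add(S(add(Z, S^4(Z))), SSZ))
  →4  S(S(add(add(Z, S^4(Z)), SSZ)))
  →5  S(S(add(S^4(Z), SSZ)))
  →6  S(S(S(add(SSSZ, SSZ))))
  →7  S(S(S(S(add(SSZ, SSZ)))))
  →8  S(S(S(S(S(add(SZ, SSZ))))))
  →9  S(S(S(S(S(S(add(Z, SSZ)))))))
  →10  S^8(Z)

Term B:
  start: add(SZ, add(S^4(Z), Z))
  →1  S(add(Z, add(S^4(Z), Z)))
  →2  S(add(S^4(Z), Z))
  →3  S(S(add(SSSZ, Z)))
  →4  S(S(S(add(SSZ, Z))))
  →5  S(S(S(S(add(SZ, Z)))))
  →6  S(S(S(S(S(add(Z, Z))))))
  →7  S^5(Z)

Answer: DIFFERENT — A ⇓ S^8(Z), B ⇓ S^5(Z)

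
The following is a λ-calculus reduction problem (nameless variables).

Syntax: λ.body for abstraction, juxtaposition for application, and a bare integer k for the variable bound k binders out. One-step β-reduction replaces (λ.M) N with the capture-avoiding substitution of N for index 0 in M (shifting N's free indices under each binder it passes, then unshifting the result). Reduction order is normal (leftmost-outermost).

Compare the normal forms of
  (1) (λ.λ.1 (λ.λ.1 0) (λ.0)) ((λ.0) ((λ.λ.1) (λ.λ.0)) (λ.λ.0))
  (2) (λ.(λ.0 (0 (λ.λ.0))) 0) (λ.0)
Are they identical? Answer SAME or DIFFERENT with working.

Term A:
  start: (λ.λ.1 (λ.λ.1 0) (λ.0)) ((λ.0) ((λ.λ.1) (λ.λ.0)) (λ.λ.0))
  [1] λ.(λ.0) ((λ.λ.1) (λ.λ.0)) (λ.λ.0) (λ.λ.1 0) (λ.0)
  [2] λ.(λ.λ.1) (λ.λ.0) (λ.λ.0) (λ.λ.1 0) (λ.0)
  [3] λ.(λ.λ.λ.0) (λ.λ.0) (λ.λ.1 0) (λ.0)
  [4] λ.(λ.λ.0) (λ.λ.1 0) (λ.0)
  [5] λ.(λ.0) (λ.0)
  [6] λ.λ.0

Term B:
  start: (λ.(λ.0 (0 (λ.λ.0))) 0) (λ.0)
  [1] (λ.0 (0 (λ.λ.0))) (λ.0)
  [2] (λ.0) ((λ.0) (λ.λ.0))
  [3] (λ.0) (λ.λ.0)
  [4] λ.λ.0

Answer: SAME — A ⇓ λ.λ.0, B ⇓ λ.λ.0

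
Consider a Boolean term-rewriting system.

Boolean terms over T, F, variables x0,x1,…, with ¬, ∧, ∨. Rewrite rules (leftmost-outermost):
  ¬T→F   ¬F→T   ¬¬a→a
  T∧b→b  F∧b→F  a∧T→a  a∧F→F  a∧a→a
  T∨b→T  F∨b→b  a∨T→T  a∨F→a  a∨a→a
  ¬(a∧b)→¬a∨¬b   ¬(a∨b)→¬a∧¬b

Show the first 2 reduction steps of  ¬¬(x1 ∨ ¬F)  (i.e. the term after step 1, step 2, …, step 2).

Answer: after 2 steps: x1 ∨ T

Working:
  start: ¬¬(x1 ∨ ¬F)
  →1  x1 ∨ ¬F
  →2  x1 ∨ T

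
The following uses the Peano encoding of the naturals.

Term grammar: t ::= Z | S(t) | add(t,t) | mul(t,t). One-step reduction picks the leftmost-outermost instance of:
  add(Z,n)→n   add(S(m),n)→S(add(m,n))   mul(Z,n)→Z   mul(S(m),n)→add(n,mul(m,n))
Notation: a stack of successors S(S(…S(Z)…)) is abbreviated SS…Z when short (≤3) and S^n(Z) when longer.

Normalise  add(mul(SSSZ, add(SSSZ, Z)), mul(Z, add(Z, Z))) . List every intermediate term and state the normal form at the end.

  start: add(mul(SSSZ, add(SSSZ, Z)), mul(Z, add(Z, Z)))
  →1  add(add(add(SSSZ, Z), mul(SSZ, add(SSSZ, Z))), mul(Z, add(Z, Z)))
  →2  add(add(S(add(SSZ, Z)), mul(SSZ, add(SSSZ, Z))), mul(Z, add(Z, Z)))
  →3  add(S(add(add(SSZ, Z), mul(SSZ, add(SSSZ, Z)))), mul(Z, add(Z, Z)))
  →4  S(add(add(add(SSZ, Z), mul(SSZ, add(SSSZ, Z))), mul(Z, add(Z, Z))))
  →5  S(add(add(S(add(SZ, Z)), mul(SSZ, add(SSSZ, Z))), mul(Z, add(Z, Z))))
  →6  S(add(S(add(add(SZ, Z), mul(SSZ, add(SSSZ, Z)))), mul(Z, add(Z, Z))))
  →7  S(S(add(add(add(SZ, Z), mul(SSZ, add(SSSZ, Z))), mul(Z, add(Z, Z)))))
  →8  S(S(add(add(S(add(Z, Z)), mul(SSZ, add(SSSZ, Z))), mul(Z, add(Z, Z)))))
  →9  S(S(add(S(add(add(Z, Z), mul(SSZ, add(SSSZ, Z)))), mul(Z, add(Z, Z)))))
  →10  S(S(S(add(add(add(Z, Z), mul(SSZ, add(SSSZ, Z))), mul(Z, add(Z, Z))))))
  →11  S(S(S(add(add(Z, mul(SSZ, add(SSSZ, Z))), mul(Z, add(Z, Z))))))
  →12  S(S(S(add(mul(SSZ, add(SSSZ, Z)), mul(Z, add(Z, Z))))))
  →13  S(S(S(add(add(add(SSSZ, Z), mul(SZ, add(SSSZ, Z))), mul(Z, add(Z, Z))))))
  →14  S(S(S(add(add(S(add(SSZ, Z)), mul(SZ, add(SSSZ, Z))), mul(Z, add(Z, Z))))))
  →15  S(S(S(add(S(add(add(SSZ, Z), mul(SZ, add(SSSZ, Z)))), mul(Z, add(Z, Z))))))
  →16  S(S(S(S(add(add(add(SSZ, Z), mul(SZ, add(SSSZ, Z))), mul(Z, add(Z, Z)))))))
  →17  S(S(S(S(add(add(S(add(SZ, Z)), mul(SZ, add(SSSZ, Z))), mul(Z, add(Z, Z)))))))
  →18  S(S(S(S(add(S(add(add(SZ, Z), mul(SZ, add(SSSZ, Z)))), mul(Z, add(Z, Z)))))))
  →19  S(S(S(S(S(add(add(add(SZ, Z), mul(SZ, add(SSSZ, Z))), mul(Z, add(Z, Z))))))))
  →20  S(S(S(S(S(add(add(S(add(Z, Z)), mul(SZ, add(SSSZ, Z))), mul(Z, add(Z, Z))))))))
  →21  S(S(S(S(S(add(S(add(add(Z, Z), mul(SZ, add(SSSZ, Z)))), mul(Z, add(Z, Z))))))))
  →22  S(S(S(S(S(S(add(add(add(Z, Z), mul(SZ, add(SSSZ, Z))), mul(Z, add(Z, Z)))))))))
  →23  S(S(S(S(S(S(add(add(Z, mul(SZ, add(SSSZ, Z))), mul(Z, add(Z, Z)))))))))
  →24  S(S(S(S(S(S(add(mul(SZ, add(SSSZ, Z)), mul(Z, add(Z, Z)))))))))
  →25  S(S(S(S(S(S(add(add(add(SSSZ, Z), mul(Z, add(SSSZ, Z))), mul(Z, add(Z, Z)))))))))
  →26  S(S(S(S(S(S(add(add(S(add(SSZ, Z)), mul(Z, add(SSSZ, Z))), mul(Z, add(Z, Z)))))))))
  →27  S(S(S(S(S(S(add(S(add(add(SSZ, Z), mul(Z, add(SSSZ, Z)))), mul(Z, add(Z, Z)))))))))
  →28  S(S(S(S(S(S(S(add(add(add(SSZ, Z), mul(Z, add(SSSZ, Z))), mul(Z, add(Z, Z))))))))))
  →29  S(S(S(S(S(S(S(add(add(S(add(SZ, Z)), mul(Z, add(SSSZ, Z))), mul(Z, add(Z, Z))))))))))
  →30  S(S(S(S(S(S(S(add(S(add(add(SZ, Z), mul(Z, add(SSSZ, Z)))), mul(Z, add(Z, Z))))))))))
  →31  S(S(S(S(S(S(S(S(add(add(add(SZ, Z), mul(Z, add(SSSZ, Z))), mul(Z, add(Z, Z)))))))))))
  →32  S(S(S(S(S(S(S(S(add(add(S(add(Z, Z)), mul(Z, add(SSSZ, Z))), mul(Z, add(Z, Z)))))))))))
  →33  S(S(S(S(S(S(S(S(add(S(add(add(Z, Z), mul(Z, add(SSSZ, Z)))), mul(Z, add(Z, Z)))))))))))
  →34  S(S(S(S(S(S(S(S(S(add(add(add(Z, Z), mul(Z, add(SSSZ, Z))), mul(Z, add(Z, Z))))))))))))
  →35  S(S(S(S(S(S(S(S(S(add(add(Z, mul(Z, add(SSSZ, Z))), mul(Z, add(Z, Z))))))))))))
  →36  S(S(S(S(S(S(S(S(S(add(mul(Z, add(SSSZ, Z)), mul(Z, add(Z, Z))))))))))))
  →37  S(S(S(S(S(S(S(S(S(add(Z, mul(Z, add(Z, Z))))))))))))
  →38  S(S(S(S(S(S(S(S(S(mul(Z, add(Z, Z)))))))))))
  →39  S^9(Z)

Answer: normal form = S^9(Z)  (in 39 steps)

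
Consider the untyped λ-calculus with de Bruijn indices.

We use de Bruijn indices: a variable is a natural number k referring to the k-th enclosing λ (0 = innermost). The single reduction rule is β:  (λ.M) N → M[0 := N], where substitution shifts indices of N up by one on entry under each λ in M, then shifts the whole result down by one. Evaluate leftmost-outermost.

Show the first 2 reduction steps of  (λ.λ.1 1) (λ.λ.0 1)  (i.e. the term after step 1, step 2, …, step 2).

Answer: after 2 steps: λ.λ.0 (λ.λ.0 1)

Working:
  start: (λ.λ.1 1) (λ.λ.0 1)
  step 1: λ.(λ.λ.0 1) (λ.λ.0 1)
  step 2: λ.λ.0 (λ.λ.0 1)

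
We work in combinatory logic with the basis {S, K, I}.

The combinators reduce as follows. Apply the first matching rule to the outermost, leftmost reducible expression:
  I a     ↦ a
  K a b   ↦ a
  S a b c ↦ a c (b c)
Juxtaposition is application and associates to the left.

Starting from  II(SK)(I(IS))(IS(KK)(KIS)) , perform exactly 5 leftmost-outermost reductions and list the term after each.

  start: II(SK)(I(IS))(IS(KK)(KIS))
  [1] I(SK)(I(IS))(IS(KK)(KIS))
  [2] SK(I(IS))(IS(KK)(KIS))
  [3] K(IS(KK)(KIS))(I(IS)(IS(KK)(KIS)))
  [4] IS(KK)(KIS)
  [5] S(KK)(KIS)

Answer: after 5 steps: S(KK)(KIS)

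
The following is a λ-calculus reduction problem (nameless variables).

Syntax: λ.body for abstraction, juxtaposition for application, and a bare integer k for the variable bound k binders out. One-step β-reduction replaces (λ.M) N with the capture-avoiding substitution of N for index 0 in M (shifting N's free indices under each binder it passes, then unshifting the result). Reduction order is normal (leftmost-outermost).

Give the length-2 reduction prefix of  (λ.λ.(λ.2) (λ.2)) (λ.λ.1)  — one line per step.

  start: (λ.λ.(λ.2) (λ.2)) (λ.λ.1)
  step 1: λ.(λ.λ.λ.1) (λ.λ.λ.1)
  step 2: λ.λ.λ.1

Answer: after 2 steps: λ.λ.λ.1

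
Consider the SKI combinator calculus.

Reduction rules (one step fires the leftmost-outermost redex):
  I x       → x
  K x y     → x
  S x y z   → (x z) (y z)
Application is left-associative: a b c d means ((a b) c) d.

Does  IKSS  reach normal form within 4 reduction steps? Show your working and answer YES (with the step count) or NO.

  start: IKSS
  [1] KSS
  [2] S

Answer: YES — reaches normal form S in 2 ≤ 4 steps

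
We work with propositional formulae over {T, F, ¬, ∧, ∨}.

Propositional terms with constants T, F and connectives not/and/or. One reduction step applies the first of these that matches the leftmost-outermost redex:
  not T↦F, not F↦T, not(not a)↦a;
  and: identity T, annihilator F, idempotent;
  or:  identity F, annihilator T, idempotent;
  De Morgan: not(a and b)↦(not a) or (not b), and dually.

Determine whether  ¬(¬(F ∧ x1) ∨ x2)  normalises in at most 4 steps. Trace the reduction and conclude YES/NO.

Answer: YES — reaches normal form F in 4 ≤ 4 steps

Derivation:
  start: ¬(¬(F ∧ x1) ∨ x2)
  [1] ¬¬(F ∧ x1) ∧ ¬x2
  [2] (F ∧ x1) ∧ ¬x2
  [3] F ∧ ¬x2
  [4] F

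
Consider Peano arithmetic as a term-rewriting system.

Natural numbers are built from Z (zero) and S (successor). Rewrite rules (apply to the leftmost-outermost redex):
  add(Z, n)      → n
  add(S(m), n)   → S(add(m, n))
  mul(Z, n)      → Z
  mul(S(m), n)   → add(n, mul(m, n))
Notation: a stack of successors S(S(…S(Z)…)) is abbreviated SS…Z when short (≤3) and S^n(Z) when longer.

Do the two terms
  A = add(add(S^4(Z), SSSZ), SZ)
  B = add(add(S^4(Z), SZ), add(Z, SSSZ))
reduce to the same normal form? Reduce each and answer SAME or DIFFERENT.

Answer: SAME — A ⇓ S^8(Z), B ⇓ S^8(Z)

Reduction:
Term A:
  start: add(add(S^4(Z), SSSZ), SZ)
  step 1: add(S(add(SSSZ, SSSZ)), SZ)
  step 2: S(add(add(SSSZ, SSSZ), SZ))
  step 3: S(add(S(add(SSZ, SSSZ)), SZ))
  step 4: S(S(add(add(SSZ, SSSZ), SZ)))
  step 5: S(S(add(S(add(SZ, SSSZ)), SZ)))
  step 6: S(S(S(add(add(SZ, SSSZ), SZ))))
  step 7: S(S(S(add(S(add(Z, SSSZ)), SZ))))
  step 8: S(S(S(S(add(add(Z, SSSZ), SZ)))))
  step 9: S(S(S(S(add(SSSZ, SZ)))))
  step 10: S(S(S(S(S(add(SSZ, SZ))))))
  step 11: S(S(S(S(S(S(add(SZ, SZ)))))))
  step 12: S(S(S(S(S(S(S(add(Z, SZ))))))))
  step 13: S^8(Z)

Term B:
  start: add(add(S^4(Z), SZ), add(Z, SSSZ))
  step 1: add(S(add(SSSZ, SZ)), add(Z, SSSZ))
  step 2: S(add(add(SSSZ, SZ), add(Z, SSSZ)))
  step 3: S(add(S(add(SSZ, SZ)), add(Z, SSSZ)))
  step 4: S(S(add(add(SSZ, SZ), add(Z, SSSZ))))
  step 5: S(S(add(S(add(SZ, SZ)), add(Z, SSSZ))))
  step 6: S(S(S(add(add(SZ, SZ), add(Z, SSSZ)))))
  step 7: S(S(S(add(S(add(Z, SZ)), add(Z, SSSZ)))))
  step 8: S(S(S(S(add(add(Z, SZ), add(Z, SSSZ))))))
  step 9: S(S(S(S(add(SZ, add(Z, SSSZ))))))
  step 10: S(S(S(S(S(add(Z, add(Z, SSSZ)))))))
  step 11: S(S(S(S(S(add(Z, SSSZ))))))
  step 12: S^8(Z)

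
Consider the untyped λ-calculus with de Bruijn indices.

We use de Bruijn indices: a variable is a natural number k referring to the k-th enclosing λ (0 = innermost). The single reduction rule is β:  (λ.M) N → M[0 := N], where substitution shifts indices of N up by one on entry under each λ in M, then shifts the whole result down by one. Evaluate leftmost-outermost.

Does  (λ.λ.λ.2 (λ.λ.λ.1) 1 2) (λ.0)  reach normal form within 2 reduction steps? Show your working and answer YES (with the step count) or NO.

  start: (λ.λ.λ.2 (λ.λ.λ.1) 1 2) (λ.0)
  step 1: λ.λ.(λ.0) (λ.λ.λ.1) 1 (λ.0)
  step 2: λ.λ.(λ.λ.λ.1) 1 (λ.0)

Answer: NO — after 2 steps the term is λ.λ.(λ.λ.λ.1) 1 (λ.0), not yet normal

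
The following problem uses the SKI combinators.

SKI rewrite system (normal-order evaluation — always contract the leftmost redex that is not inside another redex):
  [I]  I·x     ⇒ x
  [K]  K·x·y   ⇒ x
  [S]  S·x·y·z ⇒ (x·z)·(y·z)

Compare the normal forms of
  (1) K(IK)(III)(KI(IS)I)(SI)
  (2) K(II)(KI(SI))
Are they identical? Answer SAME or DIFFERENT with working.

Answer: SAME — A ⇓ I, B ⇓ I

Working:
Term A:
  start: K(IK)(III)(KI(IS)I)(SI)
  [1] IK(KI(IS)I)(SI)
  [2] K(KI(IS)I)(SI)
  [3] KI(IS)I
  [4] II
  [5] I

Term B:
  start: K(II)(KI(SI))
  [1] II
  [2] I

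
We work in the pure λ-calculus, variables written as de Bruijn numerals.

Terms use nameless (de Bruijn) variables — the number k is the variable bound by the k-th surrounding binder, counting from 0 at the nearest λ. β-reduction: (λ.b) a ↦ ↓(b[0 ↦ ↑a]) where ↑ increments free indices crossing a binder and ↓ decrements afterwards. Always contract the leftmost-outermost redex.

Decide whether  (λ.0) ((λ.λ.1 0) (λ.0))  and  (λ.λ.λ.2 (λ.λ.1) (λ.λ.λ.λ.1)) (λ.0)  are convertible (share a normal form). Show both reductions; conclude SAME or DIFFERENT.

Answer: DIFFERENT — A ⇓ λ.0, B ⇓ λ.λ.λ.λ.λ.λ.λ.1

Derivation:
Term A:
  start: (λ.0) ((λ.λ.1 0) (λ.0))
  [1] (λ.λ.1 0) (λ.0)
  [2] λ.(λ.0) 0
  [3] λ.0

Term B:
  start: (λ.λ.λ.2 (λ.λ.1) (λ.λ.λ.λ.1)) (λ.0)
  [1] λ.λ.(λ.0) (λ.λ.1) (λ.λ.λ.λ.1)
  [2] λ.λ.(λ.λ.1) (λ.λ.λ.λ.1)
  [3] λ.λ.λ.λ.λ.λ.λ.1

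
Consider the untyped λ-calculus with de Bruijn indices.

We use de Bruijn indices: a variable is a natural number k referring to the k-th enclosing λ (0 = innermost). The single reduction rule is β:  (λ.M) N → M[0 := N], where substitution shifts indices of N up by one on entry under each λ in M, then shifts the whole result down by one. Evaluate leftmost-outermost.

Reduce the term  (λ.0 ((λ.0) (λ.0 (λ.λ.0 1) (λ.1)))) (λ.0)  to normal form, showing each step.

Answer: normal form = λ.0 (λ.λ.0 1) (λ.1)  (in 3 steps)

Reduction:
  start: (λ.0 ((λ.0) (λ.0 (λ.λ.0 1) (λ.1)))) (λ.0)
  step 1: (λ.0) ((λ.0) (λ.0 (λ.λ.0 1) (λ.1)))
  step 2: (λ.0) (λ.0 (λ.λ.0 1) (λ.1))
  step 3: λ.0 (λ.λ.0 1) (λ.1)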